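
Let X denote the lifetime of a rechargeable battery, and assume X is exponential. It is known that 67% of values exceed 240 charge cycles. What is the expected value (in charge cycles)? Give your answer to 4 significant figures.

e^(−λ·240) = 0.67 ⇒ λ = −ln(0.67)/240 = 0.00166866.
Mean = 1/λ = 599.285 charge cycles.

599.3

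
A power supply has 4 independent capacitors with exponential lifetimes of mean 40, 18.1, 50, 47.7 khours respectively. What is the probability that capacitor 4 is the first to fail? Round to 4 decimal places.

0.1730

Rates: λ_i = 1/mean_i → 0.025, 0.0552486, 0.02, 0.0209644; Σλ = 0.121213.
P(capacitor 4 first) = λ_4/Σλ = 0.0209644/0.121213 ≈ 0.1730.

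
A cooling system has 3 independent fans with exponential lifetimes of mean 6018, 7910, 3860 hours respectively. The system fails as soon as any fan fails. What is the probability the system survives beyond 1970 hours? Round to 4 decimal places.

The first failure time is exponential with rate Σλ_i = 1/6018 + 1/7910 + 1/3860 = 0.000551658 per hour.
P(min > 1970) = e^(−0.000551658·1970) = e^(−1.0868) ≈ 0.3373.

0.3373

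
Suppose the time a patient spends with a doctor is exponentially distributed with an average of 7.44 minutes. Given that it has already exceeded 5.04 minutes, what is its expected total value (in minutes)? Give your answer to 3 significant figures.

12.5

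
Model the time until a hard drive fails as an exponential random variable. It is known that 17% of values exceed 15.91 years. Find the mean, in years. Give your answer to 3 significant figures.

8.98

e^(−λ·15.91) = 0.17 ⇒ λ = −ln(0.17)/15.91 = 0.111374.
Mean = 1/λ = 8.97877 years.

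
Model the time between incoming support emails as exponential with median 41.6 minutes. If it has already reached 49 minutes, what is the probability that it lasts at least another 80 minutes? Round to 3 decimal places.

0.264

For an exponential, median = ln(2)/λ, so λ = ln 2 / 41.6 = 0.0166622 per minute.
The exponential is memoryless, so the remaining time is again Exp(λ): the condition X > 49 is irrelevant.
P(X > 80) = e^(−1.333) ≈ 0.264.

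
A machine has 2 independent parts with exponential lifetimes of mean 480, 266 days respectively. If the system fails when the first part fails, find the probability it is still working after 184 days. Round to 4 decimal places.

The first failure time is exponential with rate Σλ_i = 1/480 + 1/266 = 0.00584273 per day.
P(min > 184) = e^(−0.00584273·184) = e^(−1.0751) ≈ 0.3413.

0.3413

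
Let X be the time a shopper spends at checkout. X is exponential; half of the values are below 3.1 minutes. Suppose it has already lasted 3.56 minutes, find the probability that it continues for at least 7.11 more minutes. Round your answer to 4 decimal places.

For an exponential, median = ln(2)/λ, so λ = ln 2 / 3.1 = 0.223596 per minute.
The exponential is memoryless, so the remaining time is again Exp(λ): the condition X > 3.56 is irrelevant.
P(X > 7.11) = e^(−1.5898) ≈ 0.2040.

0.2040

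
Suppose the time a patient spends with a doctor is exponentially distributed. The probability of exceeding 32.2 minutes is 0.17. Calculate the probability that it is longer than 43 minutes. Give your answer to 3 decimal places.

0.094

e^(−λ·32.2) = 0.17 ⇒ λ = −ln(0.17)/32.2 = 0.0550297.
P(X > 43) = e^(−0.0550297·43) = e^(−2.3663) ≈ 0.094.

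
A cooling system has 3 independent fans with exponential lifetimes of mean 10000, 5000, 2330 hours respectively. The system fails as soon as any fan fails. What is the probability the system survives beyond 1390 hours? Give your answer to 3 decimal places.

0.363

The first failure time is exponential with rate Σλ_i = 1/10000 + 1/5000 + 1/2330 = 0.000729185 per hour.
P(min > 1390) = e^(−0.000729185·1390) = e^(−1.0136) ≈ 0.363.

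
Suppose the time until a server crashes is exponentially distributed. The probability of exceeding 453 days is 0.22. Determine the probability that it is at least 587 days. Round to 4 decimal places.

0.1406

e^(−λ·453) = 0.22 ⇒ λ = −ln(0.22)/453 = 0.00334245.
P(X > 587) = e^(−0.00334245·587) = e^(−1.962) ≈ 0.1406.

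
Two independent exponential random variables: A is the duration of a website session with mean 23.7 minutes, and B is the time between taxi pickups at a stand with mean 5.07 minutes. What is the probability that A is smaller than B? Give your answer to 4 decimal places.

λ_1 = 1/23.7 = 0.0421941, λ_2 = 1/5.07 = 0.197239.
For independent exponentials, P(A < B) = λ_1/(λ_1+λ_2) = 0.0421941/0.239433 ≈ 0.1762.

0.1762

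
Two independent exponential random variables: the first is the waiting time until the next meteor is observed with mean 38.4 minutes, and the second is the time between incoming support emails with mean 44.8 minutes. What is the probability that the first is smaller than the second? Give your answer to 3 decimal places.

λ_1 = 1/38.4 = 0.0260417, λ_2 = 1/44.8 = 0.0223214.
For independent exponentials, P(the first < the second) = λ_1/(λ_1+λ_2) = 0.0260417/0.0483631 ≈ 0.538.

0.538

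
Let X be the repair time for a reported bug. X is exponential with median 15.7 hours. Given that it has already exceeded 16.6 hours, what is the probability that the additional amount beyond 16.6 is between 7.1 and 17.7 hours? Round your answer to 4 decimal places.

For an exponential, median = ln(2)/λ, so λ = ln 2 / 15.7 = 0.0441495 per hour.
Memoryless: the residual past 16.6 is again Exp(λ).
P(7.1 < residual < 17.7) = e^(−λ·7.1) − e^(−λ·17.7) = 0.73091 − 0.45774 ≈ 0.2732.

0.2732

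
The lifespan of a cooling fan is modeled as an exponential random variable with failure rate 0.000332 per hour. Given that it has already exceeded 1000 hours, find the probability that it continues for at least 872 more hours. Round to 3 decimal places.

0.749

The exponential is memoryless, so the remaining time is again Exp(λ): the condition X > 1000 is irrelevant.
P(X > 872) = e^(−0.2895) ≈ 0.749.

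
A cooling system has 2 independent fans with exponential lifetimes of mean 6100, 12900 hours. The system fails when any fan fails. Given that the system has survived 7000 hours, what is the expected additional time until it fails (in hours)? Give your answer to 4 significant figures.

4142

First-failure rate Σλ = 1/6100 + 1/12900 = 0.000241454.
By memorylessness the expected residual is 1/Σλ = 4141.58 hours, regardless of the 7000 already elapsed.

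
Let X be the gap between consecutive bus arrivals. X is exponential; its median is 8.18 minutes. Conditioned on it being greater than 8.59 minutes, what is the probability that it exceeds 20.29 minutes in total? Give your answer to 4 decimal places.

For an exponential, median = ln(2)/λ, so λ = ln 2 / 8.18 = 0.0847368 per minute.
The exponential is memoryless, so the remaining time is again Exp(λ): the condition X > 8.59 is irrelevant.
P(X > 11.7) = e^(−0.99142) ≈ 0.3710.

0.3710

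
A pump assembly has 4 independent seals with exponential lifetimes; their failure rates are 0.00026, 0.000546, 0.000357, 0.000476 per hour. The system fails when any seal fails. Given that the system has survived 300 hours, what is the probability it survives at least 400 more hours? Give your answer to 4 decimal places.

0.5191

Time to first failure ~ Exp(Σλ) with Σλ = 0.001639.
By memorylessness, P(T > 300+400 | T > 300) = P(T > 400) = e^(−0.001639·400) ≈ 0.5191.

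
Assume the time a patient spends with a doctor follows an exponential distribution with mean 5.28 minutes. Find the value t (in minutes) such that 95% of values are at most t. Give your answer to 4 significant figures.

The rate is λ = 1/5.28 = 0.189394 per minute.
Set 1 − e^(−λt) = 0.95, so t = −ln(0.05)/λ = 2.9957/0.189394 ≈ 15.8175 minutes.

15.82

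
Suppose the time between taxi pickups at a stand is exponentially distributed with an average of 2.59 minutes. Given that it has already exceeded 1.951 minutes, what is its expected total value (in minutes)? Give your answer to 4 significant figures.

The rate is λ = 1/2.59 = 0.3861 per minute.
By memorylessness, E[X | X > 1.951] = 1.951 + 1/λ = 1.951 + 2.59 = 4.541 minutes.

4.541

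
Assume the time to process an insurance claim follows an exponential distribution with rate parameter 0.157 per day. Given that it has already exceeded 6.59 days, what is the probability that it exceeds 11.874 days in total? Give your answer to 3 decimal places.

0.436

The exponential is memoryless, so the remaining time is again Exp(λ): the condition X > 6.59 is irrelevant.
P(X > 5.284) = e^(−0.82959) ≈ 0.436.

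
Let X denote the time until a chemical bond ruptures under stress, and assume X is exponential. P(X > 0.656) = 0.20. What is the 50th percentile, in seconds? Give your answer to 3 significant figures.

e^(−λ·0.656) = 0.20 ⇒ λ = −ln(0.20)/0.656 = 2.45341.
50th percentile: 1 − e^(−λt) = 0.5, t = −ln(0.5)/λ = 0.282524 seconds.

0.283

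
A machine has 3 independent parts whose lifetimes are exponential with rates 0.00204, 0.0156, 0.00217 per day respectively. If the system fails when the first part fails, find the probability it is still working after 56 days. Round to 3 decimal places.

The time to first failure is exponential with rate Σλ = 0.00204 + 0.0156 + 0.00217 = 0.01981.
P(min > 56) = e^(−0.01981·56) = e^(−1.1094) ≈ 0.330.

0.330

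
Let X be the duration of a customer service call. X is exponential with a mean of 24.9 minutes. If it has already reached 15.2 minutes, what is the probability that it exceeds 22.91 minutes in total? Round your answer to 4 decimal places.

0.7337

The rate is λ = 1/24.9 = 0.0401606 per minute.
By the memoryless property, P(X > 15.2+7.71 | X > 15.2) = P(X > 7.71).
P(X > 7.71) = e^(−0.30964) ≈ 0.7337.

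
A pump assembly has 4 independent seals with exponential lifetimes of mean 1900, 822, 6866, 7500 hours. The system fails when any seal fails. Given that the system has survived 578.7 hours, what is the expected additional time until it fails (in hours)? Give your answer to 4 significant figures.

First-failure rate Σλ = 1/1900 + 1/822 + 1/6866 + 1/7500 = 0.00202184.
By memorylessness the expected residual is 1/Σλ = 494.599 hours, regardless of the 578.7 already elapsed.

494.6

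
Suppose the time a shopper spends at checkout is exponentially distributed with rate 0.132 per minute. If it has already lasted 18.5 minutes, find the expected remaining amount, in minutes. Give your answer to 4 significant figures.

7.576

By memorylessness, the remaining amount past any threshold is again Exp(λ) with mean 1/λ = 7.57576 minutes.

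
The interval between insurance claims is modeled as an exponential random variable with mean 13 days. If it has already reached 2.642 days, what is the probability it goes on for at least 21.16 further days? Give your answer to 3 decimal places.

The rate is λ = 1/13 = 0.0769231 per day.
By the memoryless property, P(X > 2.642+21.16 | X > 2.642) = P(X > 21.16).
P(X > 21.16) = e^(−1.6277) ≈ 0.196.

0.196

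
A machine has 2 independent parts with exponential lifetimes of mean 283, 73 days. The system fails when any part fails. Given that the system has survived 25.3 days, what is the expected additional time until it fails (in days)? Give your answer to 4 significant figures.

58.03

First-failure rate Σλ = 1/283 + 1/73 = 0.0172322.
By memorylessness the expected residual is 1/Σλ = 58.0309 days, regardless of the 25.3 already elapsed.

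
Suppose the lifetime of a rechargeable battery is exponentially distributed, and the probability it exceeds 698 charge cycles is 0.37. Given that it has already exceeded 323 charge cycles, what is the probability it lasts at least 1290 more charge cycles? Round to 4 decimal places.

0.1592

From e^(−λ·698) = 0.37, λ = −ln(0.37)/698 = 0.00142443.
Memoryless: P(X > 323+1290 | X > 323) = P(X > 1290) = e^(−0.00142443·1290) ≈ 0.1592.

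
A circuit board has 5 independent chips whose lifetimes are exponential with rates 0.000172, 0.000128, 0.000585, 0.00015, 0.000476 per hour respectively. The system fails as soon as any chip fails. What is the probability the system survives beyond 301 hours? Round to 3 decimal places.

The time to first failure is exponential with rate Σλ = 0.000172 + 0.000128 + 0.000585 + 0.00015 + 0.000476 = 0.001511.
P(min > 301) = e^(−0.001511·301) = e^(−0.45481) ≈ 0.635.

0.635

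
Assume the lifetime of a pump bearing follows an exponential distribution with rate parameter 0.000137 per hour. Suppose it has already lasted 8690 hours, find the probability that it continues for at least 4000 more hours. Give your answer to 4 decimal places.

0.5781

The exponential is memoryless, so the remaining time is again Exp(λ): the condition X > 8690 is irrelevant.
P(X > 4000) = e^(−0.548) ≈ 0.5781.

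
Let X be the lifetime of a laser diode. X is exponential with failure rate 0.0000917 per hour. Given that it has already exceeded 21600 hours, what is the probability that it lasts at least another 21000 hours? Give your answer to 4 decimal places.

0.1458

The exponential is memoryless, so the remaining time is again Exp(λ): the condition X > 21600 is irrelevant.
P(X > 21000) = e^(−1.9257) ≈ 0.1458.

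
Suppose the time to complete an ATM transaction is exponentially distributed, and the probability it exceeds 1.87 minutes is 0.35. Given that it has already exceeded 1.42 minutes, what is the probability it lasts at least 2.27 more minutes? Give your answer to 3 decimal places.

0.280

From e^(−λ·1.87) = 0.35, λ = −ln(0.35)/1.87 = 0.561402.
Memoryless: P(X > 1.42+2.27 | X > 1.42) = P(X > 2.27) = e^(−0.561402·2.27) ≈ 0.280.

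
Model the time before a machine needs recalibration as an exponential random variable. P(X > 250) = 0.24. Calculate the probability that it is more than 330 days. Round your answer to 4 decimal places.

e^(−λ·250) = 0.24 ⇒ λ = −ln(0.24)/250 = 0.00570847.
P(X > 330) = e^(−0.00570847·330) = e^(−1.8838) ≈ 0.1520.

0.1520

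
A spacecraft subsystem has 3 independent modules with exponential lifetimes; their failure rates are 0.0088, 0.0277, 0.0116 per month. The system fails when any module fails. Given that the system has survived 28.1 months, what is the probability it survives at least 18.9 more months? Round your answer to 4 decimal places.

Time to first failure ~ Exp(Σλ) with Σλ = 0.0481.
By memorylessness, P(T > 28.1+18.9 | T > 28.1) = P(T > 18.9) = e^(−0.0481·18.9) ≈ 0.4029.

0.4029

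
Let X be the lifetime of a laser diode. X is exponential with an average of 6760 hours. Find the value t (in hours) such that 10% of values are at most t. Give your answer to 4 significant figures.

712.2

The rate is λ = 1/6760 = 0.000147929 per hour.
Set 1 − e^(−λt) = 0.1, so t = −ln(0.9)/λ = 0.10536/0.000147929 ≈ 712.237 hours.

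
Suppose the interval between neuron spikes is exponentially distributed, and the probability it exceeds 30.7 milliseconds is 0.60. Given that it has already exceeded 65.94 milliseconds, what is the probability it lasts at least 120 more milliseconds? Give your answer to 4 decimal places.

From e^(−λ·30.7) = 0.60, λ = −ln(0.60)/30.7 = 0.0166393.
Memoryless: P(X > 65.94+120 | X > 65.94) = P(X > 120) = e^(−0.0166393·120) ≈ 0.1358.

0.1358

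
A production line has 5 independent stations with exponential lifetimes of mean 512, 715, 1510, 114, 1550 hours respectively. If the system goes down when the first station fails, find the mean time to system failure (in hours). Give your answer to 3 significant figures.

74.5

The first failure time is exponential with rate Σλ_i = 1/512 + 1/715 + 1/1510 + 1/114 + 1/1550 = 0.0134311 per hour.
E[min] = 1/Σλ = 1/0.0134311 = 74.4542 hours.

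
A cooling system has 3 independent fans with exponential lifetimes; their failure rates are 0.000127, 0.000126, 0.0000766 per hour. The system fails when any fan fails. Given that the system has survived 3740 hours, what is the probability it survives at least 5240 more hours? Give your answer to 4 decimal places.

Time to first failure ~ Exp(Σλ) with Σλ = 0.0003296.
By memorylessness, P(T > 3740+5240 | T > 3740) = P(T > 5240) = e^(−0.0003296·5240) ≈ 0.1778.

0.1778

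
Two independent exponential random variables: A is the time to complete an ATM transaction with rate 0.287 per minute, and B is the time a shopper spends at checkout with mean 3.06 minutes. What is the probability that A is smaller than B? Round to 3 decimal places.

0.468

λ_1 = 0.287, λ_2 = 1/3.06 = 0.326797.
For independent exponentials, P(A < B) = λ_1/(λ_1+λ_2) = 0.287/0.613797 ≈ 0.468.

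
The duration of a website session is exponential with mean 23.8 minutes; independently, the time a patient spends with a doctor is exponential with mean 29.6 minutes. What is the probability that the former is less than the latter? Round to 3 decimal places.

λ_1 = 1/23.8 = 0.0420168, λ_2 = 1/29.6 = 0.0337838.
For independent exponentials, P(the former < the latter) = λ_1/(λ_1+λ_2) = 0.0420168/0.0758006 ≈ 0.554.

0.554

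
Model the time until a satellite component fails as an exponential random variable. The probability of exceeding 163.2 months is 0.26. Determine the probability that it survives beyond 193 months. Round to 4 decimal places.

e^(−λ·163.2) = 0.26 ⇒ λ = −ln(0.26)/163.2 = 0.00825413.
P(X > 193) = e^(−0.00825413·193) = e^(−1.593) ≈ 0.2033.

0.2033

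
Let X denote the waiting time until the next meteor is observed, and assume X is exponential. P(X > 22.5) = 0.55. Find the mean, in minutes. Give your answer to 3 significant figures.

37.6

e^(−λ·22.5) = 0.55 ⇒ λ = −ln(0.55)/22.5 = 0.0265705.
Mean = 1/λ = 37.6357 minutes.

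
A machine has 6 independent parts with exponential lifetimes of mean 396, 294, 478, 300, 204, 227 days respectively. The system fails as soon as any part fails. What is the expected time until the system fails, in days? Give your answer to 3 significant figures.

48.4

The first failure time is exponential with rate Σλ_i = 1/396 + 1/294 + 1/478 + 1/300 + 1/204 + 1/227 = 0.0206592 per day.
E[min] = 1/Σλ = 1/0.0206592 = 48.4045 days.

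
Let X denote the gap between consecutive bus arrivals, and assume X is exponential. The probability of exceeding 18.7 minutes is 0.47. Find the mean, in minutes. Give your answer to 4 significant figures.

24.77

e^(−λ·18.7) = 0.47 ⇒ λ = −ln(0.47)/18.7 = 0.0403755.
Mean = 1/λ = 24.7675 minutes.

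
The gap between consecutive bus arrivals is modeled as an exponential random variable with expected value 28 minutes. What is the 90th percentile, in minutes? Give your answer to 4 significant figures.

The rate is λ = 1/28 = 0.0357143 per minute.
Set 1 − e^(−λt) = 0.9, so t = −ln(0.1)/λ = 2.3026/0.0357143 ≈ 64.4724 minutes.

64.47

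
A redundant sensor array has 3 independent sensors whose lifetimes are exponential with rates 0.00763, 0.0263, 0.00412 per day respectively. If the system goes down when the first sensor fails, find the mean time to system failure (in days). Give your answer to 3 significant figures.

26.3

The time to first failure is exponential with rate Σλ = 0.00763 + 0.0263 + 0.00412 = 0.03805.
E[min] = 1/Σλ = 1/0.03805 = 26.2812 days.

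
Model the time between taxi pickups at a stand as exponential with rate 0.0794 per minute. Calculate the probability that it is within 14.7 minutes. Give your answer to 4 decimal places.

0.6888

P(X ≤ 14.7) = 1 − e^(−λ·14.7) = 1 − e^(−1.1672) ≈ 0.6888.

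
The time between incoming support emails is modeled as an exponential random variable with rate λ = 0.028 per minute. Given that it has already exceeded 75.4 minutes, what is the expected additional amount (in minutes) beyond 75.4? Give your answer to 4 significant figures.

By memorylessness, the remaining amount past any threshold is again Exp(λ) with mean 1/λ = 35.7143 minutes.

35.71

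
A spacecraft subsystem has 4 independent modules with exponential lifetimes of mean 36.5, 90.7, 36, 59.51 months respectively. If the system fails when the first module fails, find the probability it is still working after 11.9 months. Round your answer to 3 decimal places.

0.372

The first failure time is exponential with rate Σλ_i = 1/36.5 + 1/90.7 + 1/36 + 1/59.51 = 0.0830043 per month.
P(min > 11.9) = e^(−0.0830043·11.9) = e^(−0.98775) ≈ 0.372.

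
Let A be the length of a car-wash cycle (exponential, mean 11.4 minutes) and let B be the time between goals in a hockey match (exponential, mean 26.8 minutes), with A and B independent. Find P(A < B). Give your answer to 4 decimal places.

λ_1 = 1/11.4 = 0.0877193, λ_2 = 1/26.8 = 0.0373134.
For independent exponentials, P(A < B) = λ_1/(λ_1+λ_2) = 0.0877193/0.125033 ≈ 0.7016.

0.7016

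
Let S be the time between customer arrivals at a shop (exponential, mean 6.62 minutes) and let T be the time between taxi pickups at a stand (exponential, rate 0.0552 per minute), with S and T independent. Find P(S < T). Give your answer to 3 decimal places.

λ_1 = 1/6.62 = 0.151057, λ_2 = 0.0552.
For independent exponentials, P(S < T) = λ_1/(λ_1+λ_2) = 0.151057/0.206257 ≈ 0.732.

0.732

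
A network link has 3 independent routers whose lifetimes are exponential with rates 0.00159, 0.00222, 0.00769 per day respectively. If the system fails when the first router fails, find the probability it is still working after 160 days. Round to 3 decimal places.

0.159

The time to first failure is exponential with rate Σλ = 0.00159 + 0.00222 + 0.00769 = 0.0115.
P(min > 160) = e^(−0.0115·160) = e^(−1.84) ≈ 0.159.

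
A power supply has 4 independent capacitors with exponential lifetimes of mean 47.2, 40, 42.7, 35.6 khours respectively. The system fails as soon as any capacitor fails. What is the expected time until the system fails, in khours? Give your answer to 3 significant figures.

The first failure time is exponential with rate Σλ_i = 1/47.2 + 1/40 + 1/42.7 + 1/35.6 = 0.0976955 per khour.
E[min] = 1/Σλ = 1/0.0976955 = 10.2359 khours.

10.2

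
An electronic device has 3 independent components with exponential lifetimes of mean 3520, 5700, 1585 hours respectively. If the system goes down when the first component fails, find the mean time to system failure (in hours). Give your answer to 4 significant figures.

The first failure time is exponential with rate Σλ_i = 1/3520 + 1/5700 + 1/1585 = 0.00109044 per hour.
E[min] = 1/Σλ = 1/0.00109044 = 917.057 hours.

917.1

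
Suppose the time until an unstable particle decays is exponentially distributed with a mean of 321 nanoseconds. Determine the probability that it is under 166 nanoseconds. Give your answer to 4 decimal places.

The rate is λ = 1/321 = 0.00311526 per nanosecond.
P(X ≤ 166) = 1 − e^(−λ·166) = 1 − e^(−0.51713) ≈ 0.4038.

0.4038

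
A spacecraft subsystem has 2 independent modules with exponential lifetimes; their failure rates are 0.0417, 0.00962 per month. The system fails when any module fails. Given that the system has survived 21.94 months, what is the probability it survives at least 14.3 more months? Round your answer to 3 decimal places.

0.480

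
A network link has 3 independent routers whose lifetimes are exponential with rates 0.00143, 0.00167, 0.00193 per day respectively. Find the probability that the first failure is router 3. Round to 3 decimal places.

The time to first failure is exponential with rate Σλ = 0.00143 + 0.00167 + 0.00193 = 0.00503.
P(router 3 first) = λ_3/Σλ = 0.00193/0.00503 ≈ 0.384.

0.384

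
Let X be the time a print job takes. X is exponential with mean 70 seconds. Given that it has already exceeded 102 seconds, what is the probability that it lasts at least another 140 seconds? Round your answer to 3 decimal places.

The rate is λ = 1/70 = 0.0142857 per second.
The exponential is memoryless, so the remaining time is again Exp(λ): the condition X > 102 is irrelevant.
P(X > 140) = e^(−2) ≈ 0.135.

0.135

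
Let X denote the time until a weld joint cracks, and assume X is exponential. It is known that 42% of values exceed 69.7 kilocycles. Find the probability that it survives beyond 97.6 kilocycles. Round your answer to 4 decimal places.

e^(−λ·69.7) = 0.42 ⇒ λ = −ln(0.42)/69.7 = 0.0124462.
P(X > 97.6) = e^(−0.0124462·97.6) = e^(−1.2147) ≈ 0.2968.

0.2968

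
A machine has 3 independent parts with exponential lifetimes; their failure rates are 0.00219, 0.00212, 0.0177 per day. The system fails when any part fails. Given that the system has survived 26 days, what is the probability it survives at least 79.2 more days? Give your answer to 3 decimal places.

0.175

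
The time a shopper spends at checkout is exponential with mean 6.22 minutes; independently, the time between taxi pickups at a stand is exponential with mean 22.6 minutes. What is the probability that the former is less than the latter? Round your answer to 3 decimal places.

λ_1 = 1/6.22 = 0.160772, λ_2 = 1/22.6 = 0.0442478.
For independent exponentials, P(the former < the latter) = λ_1/(λ_1+λ_2) = 0.160772/0.205019 ≈ 0.784.

0.784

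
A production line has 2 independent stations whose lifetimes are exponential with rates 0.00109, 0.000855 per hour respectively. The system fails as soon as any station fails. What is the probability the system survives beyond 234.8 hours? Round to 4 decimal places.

0.6334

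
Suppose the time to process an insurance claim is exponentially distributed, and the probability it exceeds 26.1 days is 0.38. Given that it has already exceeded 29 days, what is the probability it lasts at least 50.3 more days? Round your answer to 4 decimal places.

From e^(−λ·26.1) = 0.38, λ = −ln(0.38)/26.1 = 0.0370722.
Memoryless: P(X > 29+50.3 | X > 29) = P(X > 50.3) = e^(−0.0370722·50.3) ≈ 0.1549.

0.1549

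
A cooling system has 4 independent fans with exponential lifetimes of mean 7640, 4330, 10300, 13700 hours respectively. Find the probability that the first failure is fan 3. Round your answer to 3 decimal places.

0.183

Rates: λ_i = 1/mean_i → 0.00013089, 0.000230947, 0.0000970874, 0.0000729927; Σλ = 0.000531917.
P(fan 3 first) = λ_3/Σλ = 0.0000970874/0.000531917 ≈ 0.183.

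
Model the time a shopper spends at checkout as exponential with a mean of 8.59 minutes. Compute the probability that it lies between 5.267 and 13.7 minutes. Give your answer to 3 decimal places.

0.339

The rate is λ = 1/8.59 = 0.116414 per minute.
P(5.267 < X < 13.7) = e^(−λ·5.267) − e^(−λ·13.7) = 0.54164 − 0.20293 ≈ 0.339.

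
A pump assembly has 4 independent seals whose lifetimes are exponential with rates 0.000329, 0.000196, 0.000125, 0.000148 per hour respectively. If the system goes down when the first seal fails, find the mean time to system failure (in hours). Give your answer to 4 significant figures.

1253

The time to first failure is exponential with rate Σλ = 0.000329 + 0.000196 + 0.000125 + 0.000148 = 0.000798.
E[min] = 1/Σλ = 1/0.000798 = 1253.13 hours.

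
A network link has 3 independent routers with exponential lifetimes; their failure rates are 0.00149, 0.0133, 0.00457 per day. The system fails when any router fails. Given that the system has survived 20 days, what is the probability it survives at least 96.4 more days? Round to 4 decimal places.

0.1547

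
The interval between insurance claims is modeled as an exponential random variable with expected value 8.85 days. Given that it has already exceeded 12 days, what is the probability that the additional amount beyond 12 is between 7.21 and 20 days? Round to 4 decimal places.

The rate is λ = 1/8.85 = 0.112994 per day.
Memoryless: the residual past 12 is again Exp(λ).
P(7.21 < residual < 20) = e^(−λ·7.21) − e^(−λ·20) = 0.44278 − 0.10436 ≈ 0.3384.

0.3384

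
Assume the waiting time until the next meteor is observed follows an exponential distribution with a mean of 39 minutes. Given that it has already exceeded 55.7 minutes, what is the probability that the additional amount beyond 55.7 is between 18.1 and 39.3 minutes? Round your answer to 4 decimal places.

0.2636

The rate is λ = 1/39 = 0.025641 per minute.
Memoryless: the residual past 55.7 is again Exp(λ).
P(18.1 < residual < 39.3) = e^(−λ·18.1) − e^(−λ·39.3) = 0.62870 − 0.36506 ≈ 0.2636.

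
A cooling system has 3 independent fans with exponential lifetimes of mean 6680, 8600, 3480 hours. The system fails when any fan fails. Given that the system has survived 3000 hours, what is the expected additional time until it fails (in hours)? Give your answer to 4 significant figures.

First-failure rate Σλ = 1/6680 + 1/8600 + 1/3480 = 0.000553336.
By memorylessness the expected residual is 1/Σλ = 1807.22 hours, regardless of the 3000 already elapsed.

1807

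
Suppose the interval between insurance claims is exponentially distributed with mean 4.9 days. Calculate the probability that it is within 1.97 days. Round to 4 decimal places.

The rate is λ = 1/4.9 = 0.204082 per day.
P(X ≤ 1.97) = 1 − e^(−λ·1.97) = 1 − e^(−0.40204) ≈ 0.3310.

0.3310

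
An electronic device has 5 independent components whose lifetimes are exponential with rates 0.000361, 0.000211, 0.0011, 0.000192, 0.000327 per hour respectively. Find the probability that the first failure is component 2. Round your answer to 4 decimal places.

0.0963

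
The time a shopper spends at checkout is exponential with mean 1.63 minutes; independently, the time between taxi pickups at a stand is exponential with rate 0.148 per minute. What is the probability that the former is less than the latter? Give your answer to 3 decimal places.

0.806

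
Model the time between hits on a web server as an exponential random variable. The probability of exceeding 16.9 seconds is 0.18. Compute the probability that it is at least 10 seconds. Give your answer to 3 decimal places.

0.363

e^(−λ·16.9) = 0.18 ⇒ λ = −ln(0.18)/16.9 = 0.101467.
P(X > 10) = e^(−0.101467·10) = e^(−1.0147) ≈ 0.363.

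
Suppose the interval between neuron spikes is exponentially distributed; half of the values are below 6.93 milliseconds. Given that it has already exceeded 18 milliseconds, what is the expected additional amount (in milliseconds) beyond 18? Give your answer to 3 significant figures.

10.0

For an exponential, median = ln(2)/λ, so λ = ln 2 / 6.93 = 0.100021 per millisecond.
By memorylessness, the remaining amount past any threshold is again Exp(λ) with mean 1/λ = 9.99788 milliseconds.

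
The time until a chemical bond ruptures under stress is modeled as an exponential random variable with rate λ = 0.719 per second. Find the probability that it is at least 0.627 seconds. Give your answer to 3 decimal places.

0.637

P(X > 0.627) = e^(−λ·0.627) = e^(−0.45081) ≈ 0.637.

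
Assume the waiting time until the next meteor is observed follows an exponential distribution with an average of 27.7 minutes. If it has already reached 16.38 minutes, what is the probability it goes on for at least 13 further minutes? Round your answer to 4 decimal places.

0.6254

The rate is λ = 1/27.7 = 0.0361011 per minute.
By the memoryless property, P(X > 16.38+13 | X > 16.38) = P(X > 13).
P(X > 13) = e^(−0.46931) ≈ 0.6254.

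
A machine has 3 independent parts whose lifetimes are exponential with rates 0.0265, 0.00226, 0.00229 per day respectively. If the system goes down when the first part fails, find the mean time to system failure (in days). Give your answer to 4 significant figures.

The time to first failure is exponential with rate Σλ = 0.0265 + 0.00226 + 0.00229 = 0.03105.
E[min] = 1/Σλ = 1/0.03105 = 32.2061 days.

32.21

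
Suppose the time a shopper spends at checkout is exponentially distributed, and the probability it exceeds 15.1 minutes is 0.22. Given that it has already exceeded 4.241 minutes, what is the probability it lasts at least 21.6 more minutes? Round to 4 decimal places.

0.1146

From e^(−λ·15.1) = 0.22, λ = −ln(0.22)/15.1 = 0.100273.
Memoryless: P(X > 4.241+21.6 | X > 4.241) = P(X > 21.6) = e^(−0.100273·21.6) ≈ 0.1146.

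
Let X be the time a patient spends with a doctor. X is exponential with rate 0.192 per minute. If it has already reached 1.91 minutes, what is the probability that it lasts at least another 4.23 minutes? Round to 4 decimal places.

By the memoryless property, P(X > 1.91+4.23 | X > 1.91) = P(X > 4.23).
P(X > 4.23) = e^(−0.81216) ≈ 0.4439.

0.4439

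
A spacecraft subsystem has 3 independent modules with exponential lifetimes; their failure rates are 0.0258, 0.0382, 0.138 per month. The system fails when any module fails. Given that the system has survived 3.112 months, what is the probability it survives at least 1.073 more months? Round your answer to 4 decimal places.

Time to first failure ~ Exp(Σλ) with Σλ = 0.202.
By memorylessness, P(T > 3.112+1.073 | T > 3.112) = P(T > 1.073) = e^(−0.202·1.073) ≈ 0.8051.

0.8051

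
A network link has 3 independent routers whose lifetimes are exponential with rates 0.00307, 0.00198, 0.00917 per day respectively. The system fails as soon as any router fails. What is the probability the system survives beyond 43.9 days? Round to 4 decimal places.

0.5357

The time to first failure is exponential with rate Σλ = 0.00307 + 0.00198 + 0.00917 = 0.01422.
P(min > 43.9) = e^(−0.01422·43.9) = e^(−0.62426) ≈ 0.5357.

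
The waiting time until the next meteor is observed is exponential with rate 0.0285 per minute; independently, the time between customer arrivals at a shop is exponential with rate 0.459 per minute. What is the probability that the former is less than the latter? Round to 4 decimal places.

0.0585

λ_1 = 0.0285, λ_2 = 0.459.
For independent exponentials, P(the former < the latter) = λ_1/(λ_1+λ_2) = 0.0285/0.4875 ≈ 0.0585.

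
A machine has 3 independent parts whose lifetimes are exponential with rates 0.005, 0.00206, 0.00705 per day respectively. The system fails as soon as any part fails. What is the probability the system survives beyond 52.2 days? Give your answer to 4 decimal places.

The time to first failure is exponential with rate Σλ = 0.005 + 0.00206 + 0.00705 = 0.01411.
P(min > 52.2) = e^(−0.01411·52.2) = e^(−0.73654) ≈ 0.4788.

0.4788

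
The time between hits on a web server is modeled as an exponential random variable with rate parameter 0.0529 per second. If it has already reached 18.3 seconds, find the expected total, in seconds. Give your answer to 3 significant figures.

37.2

By memorylessness, E[X | X > 18.3] = 18.3 + 1/λ = 18.3 + 18.9036 = 37.2036 seconds.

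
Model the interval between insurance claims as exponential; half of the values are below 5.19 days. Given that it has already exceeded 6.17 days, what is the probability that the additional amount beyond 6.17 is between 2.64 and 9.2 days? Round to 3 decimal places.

0.410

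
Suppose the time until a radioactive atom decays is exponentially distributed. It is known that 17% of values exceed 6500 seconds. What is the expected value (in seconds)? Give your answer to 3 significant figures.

3670

e^(−λ·6500) = 0.17 ⇒ λ = −ln(0.17)/6500 = 0.000272609.
Mean = 1/λ = 3668.26 seconds.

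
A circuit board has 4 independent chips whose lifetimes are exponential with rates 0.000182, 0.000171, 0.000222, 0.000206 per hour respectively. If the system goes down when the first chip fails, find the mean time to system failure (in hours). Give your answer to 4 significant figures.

1280

The time to first failure is exponential with rate Σλ = 0.000182 + 0.000171 + 0.000222 + 0.000206 = 0.000781.
E[min] = 1/Σλ = 1/0.000781 = 1280.41 hours.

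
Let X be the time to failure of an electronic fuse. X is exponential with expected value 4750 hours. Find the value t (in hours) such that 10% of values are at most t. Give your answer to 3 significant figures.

500

The rate is λ = 1/4750 = 0.000210526 per hour.
Set 1 − e^(−λt) = 0.1, so t = −ln(0.9)/λ = 0.10536/0.000210526 ≈ 500.462 hours.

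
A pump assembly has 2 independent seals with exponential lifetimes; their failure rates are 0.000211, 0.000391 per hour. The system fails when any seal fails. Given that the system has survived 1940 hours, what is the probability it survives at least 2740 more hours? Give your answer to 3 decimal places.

0.192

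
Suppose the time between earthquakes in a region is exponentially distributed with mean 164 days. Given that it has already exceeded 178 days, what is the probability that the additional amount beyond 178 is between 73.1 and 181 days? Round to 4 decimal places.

The rate is λ = 1/164 = 0.00609756 per day.
Memoryless: the residual past 178 is again Exp(λ).
P(73.1 < residual < 181) = e^(−λ·73.1) − e^(−λ·181) = 0.64036 − 0.33166 ≈ 0.3087.

0.3087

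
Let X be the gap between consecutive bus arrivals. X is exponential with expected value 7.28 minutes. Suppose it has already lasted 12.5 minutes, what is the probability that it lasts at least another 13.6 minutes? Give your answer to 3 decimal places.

The rate is λ = 1/7.28 = 0.137363 per minute.
The exponential is memoryless, so the remaining time is again Exp(λ): the condition X > 12.5 is irrelevant.
P(X > 13.6) = e^(−1.8681) ≈ 0.154.

0.154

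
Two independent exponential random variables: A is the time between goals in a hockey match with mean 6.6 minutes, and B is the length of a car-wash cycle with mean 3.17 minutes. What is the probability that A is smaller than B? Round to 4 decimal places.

0.3245

λ_1 = 1/6.6 = 0.151515, λ_2 = 1/3.17 = 0.315457.
For independent exponentials, P(A < B) = λ_1/(λ_1+λ_2) = 0.151515/0.466973 ≈ 0.3245.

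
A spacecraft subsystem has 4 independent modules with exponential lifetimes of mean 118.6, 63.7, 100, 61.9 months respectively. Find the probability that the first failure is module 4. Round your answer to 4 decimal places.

0.3213

Rates: λ_i = 1/mean_i → 0.0084317, 0.0156986, 0.01, 0.0161551; Σλ = 0.0502854.
P(module 4 first) = λ_4/Σλ = 0.0161551/0.0502854 ≈ 0.3213.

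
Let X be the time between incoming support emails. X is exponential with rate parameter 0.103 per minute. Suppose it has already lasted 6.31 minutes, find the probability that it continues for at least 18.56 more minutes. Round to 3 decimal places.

P(X > s+t | X > s) = e^(−λ(s+t))/e^(−λs) = e^(−λt), independent of s = 6.31.
P(X > 18.56) = e^(−1.9117) ≈ 0.148.

0.148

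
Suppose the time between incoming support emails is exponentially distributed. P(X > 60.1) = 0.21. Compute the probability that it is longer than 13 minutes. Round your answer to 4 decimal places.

0.7135

e^(−λ·60.1) = 0.21 ⇒ λ = −ln(0.21)/60.1 = 0.0259675.
P(X > 13) = e^(−0.0259675·13) = e^(−0.33758) ≈ 0.7135.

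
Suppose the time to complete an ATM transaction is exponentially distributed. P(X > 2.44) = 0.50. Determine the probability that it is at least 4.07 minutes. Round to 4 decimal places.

0.3147

e^(−λ·2.44) = 0.50 ⇒ λ = −ln(0.50)/2.44 = 0.284077.
P(X > 4.07) = e^(−0.284077·4.07) = e^(−1.1562) ≈ 0.3147.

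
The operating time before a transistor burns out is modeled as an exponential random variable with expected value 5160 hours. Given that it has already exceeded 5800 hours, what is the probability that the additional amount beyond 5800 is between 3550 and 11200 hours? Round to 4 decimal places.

0.3885

The rate is λ = 1/5160 = 0.000193798 per hour.
Memoryless: the residual past 5800 is again Exp(λ).
P(3550 < residual < 11200) = e^(−λ·3550) − e^(−λ·11200) = 0.50259 − 0.11412 ≈ 0.3885.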